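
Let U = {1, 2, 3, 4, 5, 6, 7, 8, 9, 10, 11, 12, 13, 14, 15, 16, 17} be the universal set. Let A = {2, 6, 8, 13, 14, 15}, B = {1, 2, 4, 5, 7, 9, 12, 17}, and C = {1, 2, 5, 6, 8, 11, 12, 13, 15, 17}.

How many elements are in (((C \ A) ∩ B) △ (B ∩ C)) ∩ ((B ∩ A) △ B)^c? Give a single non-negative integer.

C \ A = {1, 5, 11, 12, 17}
(C \ A) ∩ B = {1, 5, 12, 17}
B ∩ C = {1, 2, 5, 12, 17}
((C \ A) ∩ B) △ (B ∩ C) = {2}
B ∩ A = {2}
(B ∩ A) △ B = {1, 4, 5, 7, 9, 12, 17}
((B ∩ A) △ B)^c = {2, 3, 6, 8, 10, 11, 13, 14, 15, 16}
(((C \ A) ∩ B) △ (B ∩ C)) ∩ ((B ∩ A) △ B)^c = {2}
|(((C \ A) ∩ B) △ (B ∩ C)) ∩ ((B ∩ A) △ B)^c| = 1

1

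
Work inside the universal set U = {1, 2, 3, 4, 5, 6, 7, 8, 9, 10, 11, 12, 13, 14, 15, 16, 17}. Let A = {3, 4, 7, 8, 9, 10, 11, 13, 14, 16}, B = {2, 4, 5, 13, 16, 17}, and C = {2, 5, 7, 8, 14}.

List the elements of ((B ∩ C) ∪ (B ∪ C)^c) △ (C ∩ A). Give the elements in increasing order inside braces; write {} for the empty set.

{1, 2, 3, 5, 6, 7, 8, 9, 10, 11, 12, 14, 15}

B ∩ C = {2, 5}
B ∪ C = {2, 4, 5, 7, 8, 13, 14, 16, 17}
(B ∪ C)^c = {1, 3, 6, 9, 10, 11, 12, 15}
(B ∩ C) ∪ (B ∪ C)^c = {1, 2, 3, 5, 6, 9, 10, 11, 12, 15}
C ∩ A = {7, 8, 14}
((B ∩ C) ∪ (B ∪ C)^c) △ (C ∩ A) = {1, 2, 3, 5, 6, 7, 8, 9, 10, 11, 12, 14, 15}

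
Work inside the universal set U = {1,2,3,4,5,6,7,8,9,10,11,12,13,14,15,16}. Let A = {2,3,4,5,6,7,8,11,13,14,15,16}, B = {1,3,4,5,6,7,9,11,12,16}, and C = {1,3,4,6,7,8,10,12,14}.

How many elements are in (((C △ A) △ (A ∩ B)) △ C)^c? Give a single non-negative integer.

C △ A = {1,2,5,10,11,12,13,15,16}
A ∩ B = {3,4,5,6,7,11,16}
(C △ A) △ (A ∩ B) = {1,2,3,4,6,7,10,12,13,15}
((C △ A) △ (A ∩ B)) △ C = {2,8,13,14,15}
(((C △ A) △ (A ∩ B)) △ C)^c = {1,3,4,5,6,7,9,10,11,12,16}
|(((C △ A) △ (A ∩ B)) △ C)^c| = 11

11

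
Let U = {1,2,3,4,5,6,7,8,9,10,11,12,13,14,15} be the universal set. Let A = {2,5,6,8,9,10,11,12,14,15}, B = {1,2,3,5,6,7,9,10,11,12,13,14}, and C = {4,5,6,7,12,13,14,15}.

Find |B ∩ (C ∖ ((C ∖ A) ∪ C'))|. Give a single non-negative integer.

4

C ∖ A = {4,7,13}
C' = {1,2,3,8,9,10,11}
(C ∖ A) ∪ C' = {1,2,3,4,7,8,9,10,11,13}
C ∖ ((C ∖ A) ∪ C') = {5,6,12,14,15}
B ∩ (C ∖ ((C ∖ A) ∪ C')) = {5,6,12,14}
|B ∩ (C ∖ ((C ∖ A) ∪ C'))| = 4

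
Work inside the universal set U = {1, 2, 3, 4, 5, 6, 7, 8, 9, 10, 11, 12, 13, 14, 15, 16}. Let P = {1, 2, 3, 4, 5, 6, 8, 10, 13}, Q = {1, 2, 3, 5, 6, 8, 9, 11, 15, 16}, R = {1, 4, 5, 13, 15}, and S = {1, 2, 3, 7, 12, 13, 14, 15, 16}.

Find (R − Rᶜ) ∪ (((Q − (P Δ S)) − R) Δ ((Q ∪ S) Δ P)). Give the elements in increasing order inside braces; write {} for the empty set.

{1, 2, 3, 4, 5, 7, 10, 12, 13, 14, 15, 16}

Rᶜ = {2, 3, 6, 7, 8, 9, 10, 11, 12, 14, 16}
R − Rᶜ = {1, 4, 5, 13, 15}
P Δ S = {4, 5, 6, 7, 8, 10, 12, 14, 15, 16}
Q − (P Δ S) = {1, 2, 3, 9, 11}
(Q − (P Δ S)) − R = {2, 3, 9, 11}
Q ∪ S = {1, 2, 3, 5, 6, 7, 8, 9, 11, 12, 13, 14, 15, 16}
(Q ∪ S) Δ P = {4, 7, 9, 10, 11, 12, 14, 15, 16}
((Q − (P Δ S)) − R) Δ ((Q ∪ S) Δ P) = {2, 3, 4, 7, 10, 12, 14, 15, 16}
(R − Rᶜ) ∪ (((Q − (P Δ S)) − R) Δ ((Q ∪ S) Δ P)) = {1, 2, 3, 4, 5, 7, 10, 12, 13, 14, 15, 16}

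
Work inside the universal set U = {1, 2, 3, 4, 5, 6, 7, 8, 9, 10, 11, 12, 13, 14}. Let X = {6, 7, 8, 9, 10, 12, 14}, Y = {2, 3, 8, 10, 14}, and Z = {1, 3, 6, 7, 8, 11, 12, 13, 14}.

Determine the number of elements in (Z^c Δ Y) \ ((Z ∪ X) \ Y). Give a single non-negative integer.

5

Z^c = {2, 4, 5, 9, 10}
Z^c Δ Y = {3, 4, 5, 8, 9, 14}
Z ∪ X = {1, 3, 6, 7, 8, 9, 10, 11, 12, 13, 14}
(Z ∪ X) \ Y = {1, 6, 7, 9, 11, 12, 13}
(Z^c Δ Y) \ ((Z ∪ X) \ Y) = {3, 4, 5, 8, 14}
|(Z^c Δ Y) \ ((Z ∪ X) \ Y)| = 5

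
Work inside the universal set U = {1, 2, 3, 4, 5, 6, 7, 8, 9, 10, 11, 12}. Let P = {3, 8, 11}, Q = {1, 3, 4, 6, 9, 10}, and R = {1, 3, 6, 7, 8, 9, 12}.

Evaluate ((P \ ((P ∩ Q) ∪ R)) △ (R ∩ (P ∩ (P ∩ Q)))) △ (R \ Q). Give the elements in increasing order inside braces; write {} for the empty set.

P ∩ Q = {3}
(P ∩ Q) ∪ R = {1, 3, 6, 7, 8, 9, 12}
P \ ((P ∩ Q) ∪ R) = {11}
P ∩ (P ∩ Q) = {3}
R ∩ (P ∩ (P ∩ Q)) = {3}
(P \ ((P ∩ Q) ∪ R)) △ (R ∩ (P ∩ (P ∩ Q))) = {3, 11}
R \ Q = {7, 8, 12}
((P \ ((P ∩ Q) ∪ R)) △ (R ∩ (P ∩ (P ∩ Q)))) △ (R \ Q) = {3, 7, 8, 11, 12}

{3, 7, 8, 11, 12}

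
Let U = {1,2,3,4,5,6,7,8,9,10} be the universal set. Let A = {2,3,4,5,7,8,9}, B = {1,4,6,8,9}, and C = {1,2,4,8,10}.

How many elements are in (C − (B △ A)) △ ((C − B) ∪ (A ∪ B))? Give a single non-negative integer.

B △ A = {1,2,3,5,6,7}
C − (B △ A) = {4,8,10}
C − B = {2,10}
A ∪ B = {1,2,3,4,5,6,7,8,9}
(C − B) ∪ (A ∪ B) = {1,2,3,4,5,6,7,8,9,10}
(C − (B △ A)) △ ((C − B) ∪ (A ∪ B)) = {1,2,3,5,6,7,9}
|(C − (B △ A)) △ ((C − B) ∪ (A ∪ B))| = 7

7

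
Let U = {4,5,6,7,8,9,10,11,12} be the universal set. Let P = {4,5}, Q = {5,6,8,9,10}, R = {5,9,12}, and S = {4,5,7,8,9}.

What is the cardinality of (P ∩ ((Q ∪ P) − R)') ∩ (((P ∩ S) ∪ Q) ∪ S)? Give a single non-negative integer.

1

Q ∪ P = {4,5,6,8,9,10}
(Q ∪ P) − R = {4,6,8,10}
((Q ∪ P) − R)' = {5,7,9,11,12}
P ∩ ((Q ∪ P) − R)' = {5}
P ∩ S = {4,5}
(P ∩ S) ∪ Q = {4,5,6,8,9,10}
((P ∩ S) ∪ Q) ∪ S = {4,5,6,7,8,9,10}
(P ∩ ((Q ∪ P) − R)') ∩ (((P ∩ S) ∪ Q) ∪ S) = {5}
|(P ∩ ((Q ∪ P) − R)') ∩ (((P ∩ S) ∪ Q) ∪ S)| = 1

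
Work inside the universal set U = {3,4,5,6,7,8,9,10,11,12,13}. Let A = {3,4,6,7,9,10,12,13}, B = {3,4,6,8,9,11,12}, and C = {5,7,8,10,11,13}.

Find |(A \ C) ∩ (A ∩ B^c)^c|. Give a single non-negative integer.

5

A \ C = {3,4,6,9,12}
B^c = {5,7,10,13}
A ∩ B^c = {7,10,13}
(A ∩ B^c)^c = {3,4,5,6,8,9,11,12}
(A \ C) ∩ (A ∩ B^c)^c = {3,4,6,9,12}
|(A \ C) ∩ (A ∩ B^c)^c| = 5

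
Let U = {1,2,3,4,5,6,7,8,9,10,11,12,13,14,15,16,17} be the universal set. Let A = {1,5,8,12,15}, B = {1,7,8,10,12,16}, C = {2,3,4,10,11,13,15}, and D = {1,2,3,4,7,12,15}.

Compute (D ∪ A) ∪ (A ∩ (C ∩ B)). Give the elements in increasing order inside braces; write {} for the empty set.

{1,2,3,4,5,7,8,12,15}

D ∪ A = {1,2,3,4,5,7,8,12,15}
C ∩ B = {10}
A ∩ (C ∩ B) = {}
(D ∪ A) ∪ (A ∩ (C ∩ B)) = {1,2,3,4,5,7,8,12,15}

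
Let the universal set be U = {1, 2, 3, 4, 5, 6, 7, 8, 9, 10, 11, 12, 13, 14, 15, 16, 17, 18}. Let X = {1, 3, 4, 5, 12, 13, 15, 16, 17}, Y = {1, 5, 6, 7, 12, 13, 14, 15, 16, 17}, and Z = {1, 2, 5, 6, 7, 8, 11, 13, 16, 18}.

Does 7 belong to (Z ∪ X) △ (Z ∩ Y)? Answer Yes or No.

7 ∈ Z and 7 ∉ X, so 7 ∈ Z ∪ X
7 ∈ Z and 7 ∈ Y, so 7 ∈ Z ∩ Y
7 ∈ (Z ∪ X) and 7 ∈ (Z ∩ Y), so 7 ∉ (Z ∪ X) △ (Z ∩ Y)

No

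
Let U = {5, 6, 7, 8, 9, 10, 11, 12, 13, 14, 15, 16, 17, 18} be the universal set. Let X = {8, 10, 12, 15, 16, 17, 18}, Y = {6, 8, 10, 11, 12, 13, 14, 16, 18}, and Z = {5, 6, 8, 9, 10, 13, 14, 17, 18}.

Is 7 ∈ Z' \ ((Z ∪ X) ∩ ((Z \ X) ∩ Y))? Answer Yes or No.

Yes

7 ∉ Z, so 7 ∈ Z'
7 ∉ Z and 7 ∉ X, so 7 ∉ Z ∪ X
7 ∉ Z and 7 ∉ X, so 7 ∉ Z \ X
7 ∉ (Z \ X) and 7 ∉ Y, so 7 ∉ (Z \ X) ∩ Y
7 ∉ (Z ∪ X) and 7 ∉ ((Z \ X) ∩ Y), so 7 ∉ (Z ∪ X) ∩ ((Z \ X) ∩ Y)
7 ∈ Z' and 7 ∉ ((Z ∪ X) ∩ ((Z \ X) ∩ Y)), so 7 ∈ Z' \ ((Z ∪ X) ∩ ((Z \ X) ∩ Y))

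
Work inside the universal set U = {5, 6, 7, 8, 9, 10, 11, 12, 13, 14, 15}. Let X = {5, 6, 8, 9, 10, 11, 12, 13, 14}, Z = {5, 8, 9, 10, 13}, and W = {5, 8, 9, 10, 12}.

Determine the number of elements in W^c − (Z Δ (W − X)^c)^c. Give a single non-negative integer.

W^c = {6, 7, 11, 13, 14, 15}
W − X = {}
(W − X)^c = {5, 6, 7, 8, 9, 10, 11, 12, 13, 14, 15}
Z Δ (W − X)^c = {6, 7, 11, 12, 14, 15}
(Z Δ (W − X)^c)^c = {5, 8, 9, 10, 13}
W^c − (Z Δ (W − X)^c)^c = {6, 7, 11, 14, 15}
|W^c − (Z Δ (W − X)^c)^c| = 5

5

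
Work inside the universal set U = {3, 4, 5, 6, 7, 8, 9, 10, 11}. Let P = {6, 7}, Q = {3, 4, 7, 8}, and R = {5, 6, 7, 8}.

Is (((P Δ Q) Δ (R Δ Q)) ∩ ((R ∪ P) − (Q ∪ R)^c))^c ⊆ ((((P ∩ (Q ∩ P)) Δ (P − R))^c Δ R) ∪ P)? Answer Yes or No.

P Δ Q = {3, 4, 6, 8}
R Δ Q = {3, 4, 5, 6}
(P Δ Q) Δ (R Δ Q) = {5, 8}
R ∪ P = {5, 6, 7, 8}
Q ∪ R = {3, 4, 5, 6, 7, 8}
(Q ∪ R)^c = {9, 10, 11}
(R ∪ P) − (Q ∪ R)^c = {5, 6, 7, 8}
((P Δ Q) Δ (R Δ Q)) ∩ ((R ∪ P) − (Q ∪ R)^c) = {5, 8}
(((P Δ Q) Δ (R Δ Q)) ∩ ((R ∪ P) − (Q ∪ R)^c))^c = {3, 4, 6, 7, 9, 10, 11}
Q ∩ P = {7}
P ∩ (Q ∩ P) = {7}
P − R = {}
(P ∩ (Q ∩ P)) Δ (P − R) = {7}
((P ∩ (Q ∩ P)) Δ (P − R))^c = {3, 4, 5, 6, 8, 9, 10, 11}
((P ∩ (Q ∩ P)) Δ (P − R))^c Δ R = {3, 4, 7, 9, 10, 11}
(((P ∩ (Q ∩ P)) Δ (P − R))^c Δ R) ∪ P = {3, 4, 6, 7, 9, 10, 11}
Every element of {3, 4, 6, 7, 9, 10, 11} is in {3, 4, 6, 7, 9, 10, 11}, so (((P Δ Q) Δ (R Δ Q)) ∩ ((R ∪ P) − (Q ∪ R)^c))^c ⊆ (((P ∩ (Q ∩ P)) Δ (P − R))^c Δ R) ∪ P.

Yes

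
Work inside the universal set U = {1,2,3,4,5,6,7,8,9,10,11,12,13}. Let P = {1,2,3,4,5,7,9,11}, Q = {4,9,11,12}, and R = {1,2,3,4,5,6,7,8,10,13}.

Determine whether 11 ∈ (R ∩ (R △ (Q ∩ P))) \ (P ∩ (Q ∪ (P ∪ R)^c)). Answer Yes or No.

11 ∈ Q and 11 ∈ P, so 11 ∈ Q ∩ P
11 ∉ R and 11 ∈ (Q ∩ P), so 11 ∈ R △ (Q ∩ P)
11 ∉ R and 11 ∈ (R △ (Q ∩ P)), so 11 ∉ R ∩ (R △ (Q ∩ P))
11 ∈ P and 11 ∉ R, so 11 ∈ P ∪ R
11 ∉ (P ∪ R)^c since 11 ∈ (P ∪ R)
11 ∈ Q and 11 ∉ (P ∪ R)^c, so 11 ∈ Q ∪ (P ∪ R)^c
11 ∈ P and 11 ∈ (Q ∪ (P ∪ R)^c), so 11 ∈ P ∩ (Q ∪ (P ∪ R)^c)
11 ∉ (R ∩ (R △ (Q ∩ P))) and 11 ∈ (P ∩ (Q ∪ (P ∪ R)^c)), so 11 ∉ (R ∩ (R △ (Q ∩ P))) \ (P ∩ (Q ∪ (P ∪ R)^c))

No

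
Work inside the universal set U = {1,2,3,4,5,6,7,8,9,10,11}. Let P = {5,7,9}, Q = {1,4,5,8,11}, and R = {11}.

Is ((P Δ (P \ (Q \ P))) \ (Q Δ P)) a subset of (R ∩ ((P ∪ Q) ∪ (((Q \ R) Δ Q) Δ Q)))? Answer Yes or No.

Yes

Q \ P = {1,4,8,11}
P \ (Q \ P) = {5,7,9}
P Δ (P \ (Q \ P)) = {}
Q Δ P = {1,4,7,8,9,11}
(P Δ (P \ (Q \ P))) \ (Q Δ P) = {}
P ∪ Q = {1,4,5,7,8,9,11}
Q \ R = {1,4,5,8}
(Q \ R) Δ Q = {11}
((Q \ R) Δ Q) Δ Q = {1,4,5,8}
(P ∪ Q) ∪ (((Q \ R) Δ Q) Δ Q) = {1,4,5,7,8,9,11}
R ∩ ((P ∪ Q) ∪ (((Q \ R) Δ Q) Δ Q)) = {11}
Every element of {} is in {11}, so (P Δ (P \ (Q \ P))) \ (Q Δ P) ⊆ R ∩ ((P ∪ Q) ∪ (((Q \ R) Δ Q) Δ Q)).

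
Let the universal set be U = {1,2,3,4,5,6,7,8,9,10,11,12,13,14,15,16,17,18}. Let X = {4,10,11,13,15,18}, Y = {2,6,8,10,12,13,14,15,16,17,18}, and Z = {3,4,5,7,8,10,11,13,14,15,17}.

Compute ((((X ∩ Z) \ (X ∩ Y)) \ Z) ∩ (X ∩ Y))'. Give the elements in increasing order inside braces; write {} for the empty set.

{1,2,3,4,5,6,7,8,9,10,11,12,13,14,15,16,17,18}

X ∩ Z = {4,10,11,13,15}
X ∩ Y = {10,13,15,18}
(X ∩ Z) \ (X ∩ Y) = {4,11}
((X ∩ Z) \ (X ∩ Y)) \ Z = {}
(((X ∩ Z) \ (X ∩ Y)) \ Z) ∩ (X ∩ Y) = {}
((((X ∩ Z) \ (X ∩ Y)) \ Z) ∩ (X ∩ Y))' = {1,2,3,4,5,6,7,8,9,10,11,12,13,14,15,16,17,18}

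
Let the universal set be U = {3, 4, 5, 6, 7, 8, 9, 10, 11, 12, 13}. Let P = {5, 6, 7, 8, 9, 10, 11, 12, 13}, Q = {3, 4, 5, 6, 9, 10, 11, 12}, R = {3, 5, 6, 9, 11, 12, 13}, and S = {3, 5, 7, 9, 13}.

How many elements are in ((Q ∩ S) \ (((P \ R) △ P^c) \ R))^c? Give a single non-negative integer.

Q ∩ S = {3, 5, 9}
P \ R = {7, 8, 10}
P^c = {3, 4}
(P \ R) △ P^c = {3, 4, 7, 8, 10}
((P \ R) △ P^c) \ R = {4, 7, 8, 10}
(Q ∩ S) \ (((P \ R) △ P^c) \ R) = {3, 5, 9}
((Q ∩ S) \ (((P \ R) △ P^c) \ R))^c = {4, 6, 7, 8, 10, 11, 12, 13}
|((Q ∩ S) \ (((P \ R) △ P^c) \ R))^c| = 8

8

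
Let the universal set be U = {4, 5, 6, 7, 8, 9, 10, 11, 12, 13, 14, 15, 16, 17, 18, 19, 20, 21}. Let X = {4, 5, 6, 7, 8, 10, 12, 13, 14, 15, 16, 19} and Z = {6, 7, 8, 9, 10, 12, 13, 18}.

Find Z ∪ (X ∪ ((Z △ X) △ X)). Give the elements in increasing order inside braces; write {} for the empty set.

Z △ X = {4, 5, 9, 14, 15, 16, 18, 19}
(Z △ X) △ X = {6, 7, 8, 9, 10, 12, 13, 18}
X ∪ ((Z △ X) △ X) = {4, 5, 6, 7, 8, 9, 10, 12, 13, 14, 15, 16, 18, 19}
Z ∪ (X ∪ ((Z △ X) △ X)) = {4, 5, 6, 7, 8, 9, 10, 12, 13, 14, 15, 16, 18, 19}

{4, 5, 6, 7, 8, 9, 10, 12, 13, 14, 15, 16, 18, 19}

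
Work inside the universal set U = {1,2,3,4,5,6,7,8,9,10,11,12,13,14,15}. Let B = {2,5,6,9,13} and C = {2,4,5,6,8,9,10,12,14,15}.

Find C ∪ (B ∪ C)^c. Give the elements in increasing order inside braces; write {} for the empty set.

B ∪ C = {2,4,5,6,8,9,10,12,13,14,15}
(B ∪ C)^c = {1,3,7,11}
C ∪ (B ∪ C)^c = {1,2,3,4,5,6,7,8,9,10,11,12,14,15}

{1,2,3,4,5,6,7,8,9,10,11,12,14,15}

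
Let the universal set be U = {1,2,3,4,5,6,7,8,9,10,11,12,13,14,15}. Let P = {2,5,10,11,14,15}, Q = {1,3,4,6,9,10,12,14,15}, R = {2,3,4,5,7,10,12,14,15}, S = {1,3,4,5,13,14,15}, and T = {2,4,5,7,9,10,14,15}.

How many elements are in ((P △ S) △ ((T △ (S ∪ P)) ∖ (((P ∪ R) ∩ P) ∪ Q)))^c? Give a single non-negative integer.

P △ S = {1,2,3,4,10,11,13}
S ∪ P = {1,2,3,4,5,10,11,13,14,15}
T △ (S ∪ P) = {1,3,7,9,11,13}
P ∪ R = {2,3,4,5,7,10,11,12,14,15}
(P ∪ R) ∩ P = {2,5,10,11,14,15}
((P ∪ R) ∩ P) ∪ Q = {1,2,3,4,5,6,9,10,11,12,14,15}
(T △ (S ∪ P)) ∖ (((P ∪ R) ∩ P) ∪ Q) = {7,13}
(P △ S) △ ((T △ (S ∪ P)) ∖ (((P ∪ R) ∩ P) ∪ Q)) = {1,2,3,4,7,10,11}
((P △ S) △ ((T △ (S ∪ P)) ∖ (((P ∪ R) ∩ P) ∪ Q)))^c = {5,6,8,9,12,13,14,15}
|((P △ S) △ ((T △ (S ∪ P)) ∖ (((P ∪ R) ∩ P) ∪ Q)))^c| = 8

8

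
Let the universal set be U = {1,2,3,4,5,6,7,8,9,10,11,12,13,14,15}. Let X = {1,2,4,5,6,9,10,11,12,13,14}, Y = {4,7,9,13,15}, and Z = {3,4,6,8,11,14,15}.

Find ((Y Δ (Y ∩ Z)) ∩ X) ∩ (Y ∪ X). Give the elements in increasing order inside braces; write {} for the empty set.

Y ∩ Z = {4,15}
Y Δ (Y ∩ Z) = {7,9,13}
(Y Δ (Y ∩ Z)) ∩ X = {9,13}
Y ∪ X = {1,2,4,5,6,7,9,10,11,12,13,14,15}
((Y Δ (Y ∩ Z)) ∩ X) ∩ (Y ∪ X) = {9,13}

{9,13}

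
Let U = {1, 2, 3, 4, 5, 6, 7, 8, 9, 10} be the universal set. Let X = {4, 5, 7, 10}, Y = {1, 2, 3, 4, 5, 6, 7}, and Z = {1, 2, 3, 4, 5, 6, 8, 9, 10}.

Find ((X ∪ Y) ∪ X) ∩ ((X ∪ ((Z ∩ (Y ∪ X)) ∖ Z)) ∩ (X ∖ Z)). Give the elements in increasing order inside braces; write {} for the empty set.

{7}

X ∪ Y = {1, 2, 3, 4, 5, 6, 7, 10}
(X ∪ Y) ∪ X = {1, 2, 3, 4, 5, 6, 7, 10}
Y ∪ X = {1, 2, 3, 4, 5, 6, 7, 10}
Z ∩ (Y ∪ X) = {1, 2, 3, 4, 5, 6, 10}
(Z ∩ (Y ∪ X)) ∖ Z = {}
X ∪ ((Z ∩ (Y ∪ X)) ∖ Z) = {4, 5, 7, 10}
X ∖ Z = {7}
(X ∪ ((Z ∩ (Y ∪ X)) ∖ Z)) ∩ (X ∖ Z) = {7}
((X ∪ Y) ∪ X) ∩ ((X ∪ ((Z ∩ (Y ∪ X)) ∖ Z)) ∩ (X ∖ Z)) = {7}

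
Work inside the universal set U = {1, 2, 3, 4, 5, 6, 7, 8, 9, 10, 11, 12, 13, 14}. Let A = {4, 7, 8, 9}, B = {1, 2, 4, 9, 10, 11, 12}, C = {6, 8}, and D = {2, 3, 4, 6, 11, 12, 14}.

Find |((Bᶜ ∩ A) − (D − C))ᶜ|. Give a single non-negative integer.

Bᶜ = {3, 5, 6, 7, 8, 13, 14}
Bᶜ ∩ A = {7, 8}
D − C = {2, 3, 4, 11, 12, 14}
(Bᶜ ∩ A) − (D − C) = {7, 8}
((Bᶜ ∩ A) − (D − C))ᶜ = {1, 2, 3, 4, 5, 6, 9, 10, 11, 12, 13, 14}
|((Bᶜ ∩ A) − (D − C))ᶜ| = 12

12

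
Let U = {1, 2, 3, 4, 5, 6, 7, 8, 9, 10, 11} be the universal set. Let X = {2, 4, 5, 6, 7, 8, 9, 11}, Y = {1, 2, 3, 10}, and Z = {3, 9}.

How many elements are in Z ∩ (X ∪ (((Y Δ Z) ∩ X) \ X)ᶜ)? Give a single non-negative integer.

2

Y Δ Z = {1, 2, 9, 10}
(Y Δ Z) ∩ X = {2, 9}
((Y Δ Z) ∩ X) \ X = {}
(((Y Δ Z) ∩ X) \ X)ᶜ = {1, 2, 3, 4, 5, 6, 7, 8, 9, 10, 11}
X ∪ (((Y Δ Z) ∩ X) \ X)ᶜ = {1, 2, 3, 4, 5, 6, 7, 8, 9, 10, 11}
Z ∩ (X ∪ (((Y Δ Z) ∩ X) \ X)ᶜ) = {3, 9}
|Z ∩ (X ∪ (((Y Δ Z) ∩ X) \ X)ᶜ)| = 2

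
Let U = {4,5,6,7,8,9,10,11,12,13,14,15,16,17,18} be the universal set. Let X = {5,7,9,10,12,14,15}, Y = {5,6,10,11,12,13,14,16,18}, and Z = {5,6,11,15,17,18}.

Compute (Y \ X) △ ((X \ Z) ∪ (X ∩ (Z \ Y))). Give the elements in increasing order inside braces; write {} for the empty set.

{6,7,9,10,11,12,13,14,15,16,18}

Y \ X = {6,11,13,16,18}
X \ Z = {7,9,10,12,14}
Z \ Y = {15,17}
X ∩ (Z \ Y) = {15}
(X \ Z) ∪ (X ∩ (Z \ Y)) = {7,9,10,12,14,15}
(Y \ X) △ ((X \ Z) ∪ (X ∩ (Z \ Y))) = {6,7,9,10,11,12,13,14,15,16,18}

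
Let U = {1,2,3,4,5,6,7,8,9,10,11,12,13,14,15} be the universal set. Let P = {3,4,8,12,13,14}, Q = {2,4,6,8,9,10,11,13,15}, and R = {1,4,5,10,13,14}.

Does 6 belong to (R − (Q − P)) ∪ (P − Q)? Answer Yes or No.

No

6 ∈ Q and 6 ∉ P, so 6 ∈ Q − P
6 ∉ R and 6 ∈ (Q − P), so 6 ∉ R − (Q − P)
6 ∉ P and 6 ∈ Q, so 6 ∉ P − Q
6 ∉ (R − (Q − P)) and 6 ∉ (P − Q), so 6 ∉ (R − (Q − P)) ∪ (P − Q)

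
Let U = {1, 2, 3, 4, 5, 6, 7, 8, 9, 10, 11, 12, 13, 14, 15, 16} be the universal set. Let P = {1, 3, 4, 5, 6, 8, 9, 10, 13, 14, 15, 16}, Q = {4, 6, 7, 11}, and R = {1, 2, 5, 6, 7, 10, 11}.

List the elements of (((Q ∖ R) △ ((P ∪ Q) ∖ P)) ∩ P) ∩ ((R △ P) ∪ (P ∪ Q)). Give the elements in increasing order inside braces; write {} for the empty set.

{4}

Q ∖ R = {4}
P ∪ Q = {1, 3, 4, 5, 6, 7, 8, 9, 10, 11, 13, 14, 15, 16}
(P ∪ Q) ∖ P = {7, 11}
(Q ∖ R) △ ((P ∪ Q) ∖ P) = {4, 7, 11}
((Q ∖ R) △ ((P ∪ Q) ∖ P)) ∩ P = {4}
R △ P = {2, 3, 4, 7, 8, 9, 11, 13, 14, 15, 16}
(R △ P) ∪ (P ∪ Q) = {1, 2, 3, 4, 5, 6, 7, 8, 9, 10, 11, 13, 14, 15, 16}
(((Q ∖ R) △ ((P ∪ Q) ∖ P)) ∩ P) ∩ ((R △ P) ∪ (P ∪ Q)) = {4}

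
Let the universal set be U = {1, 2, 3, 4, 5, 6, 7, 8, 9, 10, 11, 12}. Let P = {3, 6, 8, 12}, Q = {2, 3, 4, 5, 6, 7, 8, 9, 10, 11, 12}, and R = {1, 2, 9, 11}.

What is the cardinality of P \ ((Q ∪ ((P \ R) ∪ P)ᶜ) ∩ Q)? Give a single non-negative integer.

0

P \ R = {3, 6, 8, 12}
(P \ R) ∪ P = {3, 6, 8, 12}
((P \ R) ∪ P)ᶜ = {1, 2, 4, 5, 7, 9, 10, 11}
Q ∪ ((P \ R) ∪ P)ᶜ = {1, 2, 3, 4, 5, 6, 7, 8, 9, 10, 11, 12}
(Q ∪ ((P \ R) ∪ P)ᶜ) ∩ Q = {2, 3, 4, 5, 6, 7, 8, 9, 10, 11, 12}
P \ ((Q ∪ ((P \ R) ∪ P)ᶜ) ∩ Q) = {}
|P \ ((Q ∪ ((P \ R) ∪ P)ᶜ) ∩ Q)| = 0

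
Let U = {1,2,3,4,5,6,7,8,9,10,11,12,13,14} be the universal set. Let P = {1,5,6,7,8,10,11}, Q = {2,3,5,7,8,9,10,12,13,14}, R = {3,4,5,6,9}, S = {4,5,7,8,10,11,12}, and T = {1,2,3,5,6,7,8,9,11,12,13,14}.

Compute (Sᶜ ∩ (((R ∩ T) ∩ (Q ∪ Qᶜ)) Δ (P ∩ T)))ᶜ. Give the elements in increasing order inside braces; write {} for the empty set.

{2,4,5,6,7,8,10,11,12,13,14}

Sᶜ = {1,2,3,6,9,13,14}
R ∩ T = {3,5,6,9}
Qᶜ = {1,4,6,11}
Q ∪ Qᶜ = {1,2,3,4,5,6,7,8,9,10,11,12,13,14}
(R ∩ T) ∩ (Q ∪ Qᶜ) = {3,5,6,9}
P ∩ T = {1,5,6,7,8,11}
((R ∩ T) ∩ (Q ∪ Qᶜ)) Δ (P ∩ T) = {1,3,7,8,9,11}
Sᶜ ∩ (((R ∩ T) ∩ (Q ∪ Qᶜ)) Δ (P ∩ T)) = {1,3,9}
(Sᶜ ∩ (((R ∩ T) ∩ (Q ∪ Qᶜ)) Δ (P ∩ T)))ᶜ = {2,4,5,6,7,8,10,11,12,13,14}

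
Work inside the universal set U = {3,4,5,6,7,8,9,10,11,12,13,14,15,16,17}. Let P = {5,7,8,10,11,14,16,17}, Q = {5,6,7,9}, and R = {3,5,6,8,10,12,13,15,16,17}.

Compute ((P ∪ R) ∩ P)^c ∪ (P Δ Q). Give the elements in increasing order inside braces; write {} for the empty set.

P ∪ R = {3,5,6,7,8,10,11,12,13,14,15,16,17}
(P ∪ R) ∩ P = {5,7,8,10,11,14,16,17}
((P ∪ R) ∩ P)^c = {3,4,6,9,12,13,15}
P Δ Q = {6,8,9,10,11,14,16,17}
((P ∪ R) ∩ P)^c ∪ (P Δ Q) = {3,4,6,8,9,10,11,12,13,14,15,16,17}

{3,4,6,8,9,10,11,12,13,14,15,16,17}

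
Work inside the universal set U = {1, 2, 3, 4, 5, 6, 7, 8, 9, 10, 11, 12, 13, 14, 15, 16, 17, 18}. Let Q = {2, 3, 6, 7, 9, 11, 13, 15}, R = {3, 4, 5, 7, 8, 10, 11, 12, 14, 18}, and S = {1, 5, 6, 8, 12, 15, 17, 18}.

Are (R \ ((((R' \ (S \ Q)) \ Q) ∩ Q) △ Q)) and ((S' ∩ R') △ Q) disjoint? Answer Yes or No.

R' = {1, 2, 6, 9, 13, 15, 16, 17}
S \ Q = {1, 5, 8, 12, 17, 18}
R' \ (S \ Q) = {2, 6, 9, 13, 15, 16}
(R' \ (S \ Q)) \ Q = {16}
((R' \ (S \ Q)) \ Q) ∩ Q = {}
(((R' \ (S \ Q)) \ Q) ∩ Q) △ Q = {2, 3, 6, 7, 9, 11, 13, 15}
R \ ((((R' \ (S \ Q)) \ Q) ∩ Q) △ Q) = {4, 5, 8, 10, 12, 14, 18}
S' = {2, 3, 4, 7, 9, 10, 11, 13, 14, 16}
S' ∩ R' = {2, 9, 13, 16}
(S' ∩ R') △ Q = {3, 6, 7, 11, 15, 16}
{4, 5, 8, 10, 12, 14, 18} and {3, 6, 7, 11, 15, 16} share no elements.

Yes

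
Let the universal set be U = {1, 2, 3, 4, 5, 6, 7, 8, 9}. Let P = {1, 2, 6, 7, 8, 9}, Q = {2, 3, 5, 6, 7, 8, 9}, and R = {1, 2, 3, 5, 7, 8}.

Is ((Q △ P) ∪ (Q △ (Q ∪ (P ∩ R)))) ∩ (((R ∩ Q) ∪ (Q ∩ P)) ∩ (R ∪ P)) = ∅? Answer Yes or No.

Q △ P = {1, 3, 5}
P ∩ R = {1, 2, 7, 8}
Q ∪ (P ∩ R) = {1, 2, 3, 5, 6, 7, 8, 9}
Q △ (Q ∪ (P ∩ R)) = {1}
(Q △ P) ∪ (Q △ (Q ∪ (P ∩ R))) = {1, 3, 5}
R ∩ Q = {2, 3, 5, 7, 8}
Q ∩ P = {2, 6, 7, 8, 9}
(R ∩ Q) ∪ (Q ∩ P) = {2, 3, 5, 6, 7, 8, 9}
R ∪ P = {1, 2, 3, 5, 6, 7, 8, 9}
((R ∩ Q) ∪ (Q ∩ P)) ∩ (R ∪ P) = {2, 3, 5, 6, 7, 8, 9}
3 lies in both, so they are not disjoint.

No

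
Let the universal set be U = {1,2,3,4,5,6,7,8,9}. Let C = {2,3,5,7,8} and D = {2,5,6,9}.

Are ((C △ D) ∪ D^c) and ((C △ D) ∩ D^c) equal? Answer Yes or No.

No

C △ D = {3,6,7,8,9}
D^c = {1,3,4,7,8}
(C △ D) ∪ D^c = {1,3,4,6,7,8,9}
(C △ D) ∩ D^c = {3,7,8}
1 ∈ (C △ D) ∪ D^c but 1 ∉ (C △ D) ∩ D^c, so they differ.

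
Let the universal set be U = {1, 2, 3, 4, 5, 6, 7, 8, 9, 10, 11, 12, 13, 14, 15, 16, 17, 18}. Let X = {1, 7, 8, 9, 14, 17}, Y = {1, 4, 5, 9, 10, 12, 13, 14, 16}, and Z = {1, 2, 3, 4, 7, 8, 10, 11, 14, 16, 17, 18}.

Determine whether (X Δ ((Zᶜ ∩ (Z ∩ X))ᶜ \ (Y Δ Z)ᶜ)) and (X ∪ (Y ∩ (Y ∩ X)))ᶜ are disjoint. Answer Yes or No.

No

Zᶜ = {5, 6, 9, 12, 13, 15}
Z ∩ X = {1, 7, 8, 14, 17}
Zᶜ ∩ (Z ∩ X) = {}
(Zᶜ ∩ (Z ∩ X))ᶜ = {1, 2, 3, 4, 5, 6, 7, 8, 9, 10, 11, 12, 13, 14, 15, 16, 17, 18}
Y Δ Z = {2, 3, 5, 7, 8, 9, 11, 12, 13, 17, 18}
(Y Δ Z)ᶜ = {1, 4, 6, 10, 14, 15, 16}
(Zᶜ ∩ (Z ∩ X))ᶜ \ (Y Δ Z)ᶜ = {2, 3, 5, 7, 8, 9, 11, 12, 13, 17, 18}
X Δ ((Zᶜ ∩ (Z ∩ X))ᶜ \ (Y Δ Z)ᶜ) = {1, 2, 3, 5, 11, 12, 13, 14, 18}
Y ∩ X = {1, 9, 14}
Y ∩ (Y ∩ X) = {1, 9, 14}
X ∪ (Y ∩ (Y ∩ X)) = {1, 7, 8, 9, 14, 17}
(X ∪ (Y ∩ (Y ∩ X)))ᶜ = {2, 3, 4, 5, 6, 10, 11, 12, 13, 15, 16, 18}
2 lies in both, so they are not disjoint.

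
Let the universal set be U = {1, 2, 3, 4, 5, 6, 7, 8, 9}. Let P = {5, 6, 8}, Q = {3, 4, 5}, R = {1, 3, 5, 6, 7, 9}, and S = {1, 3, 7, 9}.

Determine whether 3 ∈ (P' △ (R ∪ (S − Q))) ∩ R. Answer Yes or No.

3 ∉ P, so 3 ∈ P'
3 ∈ S and 3 ∈ Q, so 3 ∉ S − Q
3 ∈ R and 3 ∉ (S − Q), so 3 ∈ R ∪ (S − Q)
3 ∈ P' and 3 ∈ (R ∪ (S − Q)), so 3 ∉ P' △ (R ∪ (S − Q))
3 ∉ (P' △ (R ∪ (S − Q))) and 3 ∈ R, so 3 ∉ (P' △ (R ∪ (S − Q))) ∩ R

No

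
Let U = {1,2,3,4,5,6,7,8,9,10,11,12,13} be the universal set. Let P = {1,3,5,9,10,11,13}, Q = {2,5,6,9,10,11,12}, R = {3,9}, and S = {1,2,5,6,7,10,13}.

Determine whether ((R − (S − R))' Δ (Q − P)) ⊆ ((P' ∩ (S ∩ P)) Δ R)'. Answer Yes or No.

Yes

S − R = {1,2,5,6,7,10,13}
R − (S − R) = {3,9}
(R − (S − R))' = {1,2,4,5,6,7,8,10,11,12,13}
Q − P = {2,6,12}
(R − (S − R))' Δ (Q − P) = {1,4,5,7,8,10,11,13}
P' = {2,4,6,7,8,12}
S ∩ P = {1,5,10,13}
P' ∩ (S ∩ P) = {}
(P' ∩ (S ∩ P)) Δ R = {3,9}
((P' ∩ (S ∩ P)) Δ R)' = {1,2,4,5,6,7,8,10,11,12,13}
Every element of {1,4,5,7,8,10,11,13} is in {1,2,4,5,6,7,8,10,11,12,13}, so (R − (S − R))' Δ (Q − P) ⊆ ((P' ∩ (S ∩ P)) Δ R)'.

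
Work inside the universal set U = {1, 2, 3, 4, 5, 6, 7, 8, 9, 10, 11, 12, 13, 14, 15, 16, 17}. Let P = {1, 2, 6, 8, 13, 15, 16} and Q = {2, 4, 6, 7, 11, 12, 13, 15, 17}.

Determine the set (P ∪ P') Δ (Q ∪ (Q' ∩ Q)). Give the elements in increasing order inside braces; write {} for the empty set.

P' = {3, 4, 5, 7, 9, 10, 11, 12, 14, 17}
P ∪ P' = {1, 2, 3, 4, 5, 6, 7, 8, 9, 10, 11, 12, 13, 14, 15, 16, 17}
Q' = {1, 3, 5, 8, 9, 10, 14, 16}
Q' ∩ Q = {}
Q ∪ (Q' ∩ Q) = {2, 4, 6, 7, 11, 12, 13, 15, 17}
(P ∪ P') Δ (Q ∪ (Q' ∩ Q)) = {1, 3, 5, 8, 9, 10, 14, 16}

{1, 3, 5, 8, 9, 10, 14, 16}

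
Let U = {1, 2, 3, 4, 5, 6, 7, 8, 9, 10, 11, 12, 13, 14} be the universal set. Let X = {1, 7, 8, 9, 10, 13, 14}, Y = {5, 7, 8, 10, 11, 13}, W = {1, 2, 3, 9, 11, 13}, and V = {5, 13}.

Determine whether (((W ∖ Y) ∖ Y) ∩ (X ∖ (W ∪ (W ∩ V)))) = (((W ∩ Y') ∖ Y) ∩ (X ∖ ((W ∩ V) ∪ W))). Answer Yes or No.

Yes

W ∖ Y = {1, 2, 3, 9}
(W ∖ Y) ∖ Y = {1, 2, 3, 9}
W ∩ V = {13}
W ∪ (W ∩ V) = {1, 2, 3, 9, 11, 13}
X ∖ (W ∪ (W ∩ V)) = {7, 8, 10, 14}
((W ∖ Y) ∖ Y) ∩ (X ∖ (W ∪ (W ∩ V))) = {}
Y' = {1, 2, 3, 4, 6, 9, 12, 14}
W ∩ Y' = {1, 2, 3, 9}
(W ∩ Y') ∖ Y = {1, 2, 3, 9}
(W ∩ V) ∪ W = {1, 2, 3, 9, 11, 13}
X ∖ ((W ∩ V) ∪ W) = {7, 8, 10, 14}
((W ∩ Y') ∖ Y) ∩ (X ∖ ((W ∩ V) ∪ W)) = {}
Both equal {}, so ((W ∖ Y) ∖ Y) ∩ (X ∖ (W ∪ (W ∩ V))) = ((W ∩ Y') ∖ Y) ∩ (X ∖ ((W ∩ V) ∪ W)).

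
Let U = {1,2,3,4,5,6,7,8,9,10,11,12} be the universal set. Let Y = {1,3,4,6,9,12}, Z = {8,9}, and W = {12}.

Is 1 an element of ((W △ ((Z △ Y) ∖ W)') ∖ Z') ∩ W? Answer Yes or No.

1 ∉ Z and 1 ∈ Y, so 1 ∈ Z △ Y
1 ∈ (Z △ Y) and 1 ∉ W, so 1 ∈ (Z △ Y) ∖ W
1 ∉ ((Z △ Y) ∖ W)' since 1 ∈ ((Z △ Y) ∖ W)
1 ∉ W and 1 ∉ ((Z △ Y) ∖ W)', so 1 ∉ W △ ((Z △ Y) ∖ W)'
1 ∉ Z, so 1 ∈ Z'
1 ∉ (W △ ((Z △ Y) ∖ W)') and 1 ∈ Z', so 1 ∉ (W △ ((Z △ Y) ∖ W)') ∖ Z'
1 ∉ ((W △ ((Z △ Y) ∖ W)') ∖ Z') and 1 ∉ W, so 1 ∉ ((W △ ((Z △ Y) ∖ W)') ∖ Z') ∩ W

No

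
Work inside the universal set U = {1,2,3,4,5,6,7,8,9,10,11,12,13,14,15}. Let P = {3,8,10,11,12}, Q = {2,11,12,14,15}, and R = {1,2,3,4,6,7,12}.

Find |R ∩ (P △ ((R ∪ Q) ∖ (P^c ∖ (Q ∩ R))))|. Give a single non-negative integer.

1

R ∪ Q = {1,2,3,4,6,7,11,12,14,15}
P^c = {1,2,4,5,6,7,9,13,14,15}
Q ∩ R = {2,12}
P^c ∖ (Q ∩ R) = {1,4,5,6,7,9,13,14,15}
(R ∪ Q) ∖ (P^c ∖ (Q ∩ R)) = {2,3,11,12}
P △ ((R ∪ Q) ∖ (P^c ∖ (Q ∩ R))) = {2,8,10}
R ∩ (P △ ((R ∪ Q) ∖ (P^c ∖ (Q ∩ R)))) = {2}
|R ∩ (P △ ((R ∪ Q) ∖ (P^c ∖ (Q ∩ R))))| = 1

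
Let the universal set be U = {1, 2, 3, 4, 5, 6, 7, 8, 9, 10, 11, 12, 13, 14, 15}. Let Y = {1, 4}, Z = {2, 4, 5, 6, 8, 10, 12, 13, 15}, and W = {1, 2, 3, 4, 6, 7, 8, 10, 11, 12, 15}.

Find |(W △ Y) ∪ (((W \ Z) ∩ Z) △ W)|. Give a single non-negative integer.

11

W △ Y = {2, 3, 6, 7, 8, 10, 11, 12, 15}
W \ Z = {1, 3, 7, 11}
(W \ Z) ∩ Z = {}
((W \ Z) ∩ Z) △ W = {1, 2, 3, 4, 6, 7, 8, 10, 11, 12, 15}
(W △ Y) ∪ (((W \ Z) ∩ Z) △ W) = {1, 2, 3, 4, 6, 7, 8, 10, 11, 12, 15}
|(W △ Y) ∪ (((W \ Z) ∩ Z) △ W)| = 11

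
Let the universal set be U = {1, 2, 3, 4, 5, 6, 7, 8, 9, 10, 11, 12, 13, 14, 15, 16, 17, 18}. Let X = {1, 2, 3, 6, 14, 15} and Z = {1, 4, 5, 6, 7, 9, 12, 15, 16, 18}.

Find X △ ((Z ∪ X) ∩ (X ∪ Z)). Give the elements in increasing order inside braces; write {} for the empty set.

{4, 5, 7, 9, 12, 16, 18}

Z ∪ X = {1, 2, 3, 4, 5, 6, 7, 9, 12, 14, 15, 16, 18}
X ∪ Z = {1, 2, 3, 4, 5, 6, 7, 9, 12, 14, 15, 16, 18}
(Z ∪ X) ∩ (X ∪ Z) = {1, 2, 3, 4, 5, 6, 7, 9, 12, 14, 15, 16, 18}
X △ ((Z ∪ X) ∩ (X ∪ Z)) = {4, 5, 7, 9, 12, 16, 18}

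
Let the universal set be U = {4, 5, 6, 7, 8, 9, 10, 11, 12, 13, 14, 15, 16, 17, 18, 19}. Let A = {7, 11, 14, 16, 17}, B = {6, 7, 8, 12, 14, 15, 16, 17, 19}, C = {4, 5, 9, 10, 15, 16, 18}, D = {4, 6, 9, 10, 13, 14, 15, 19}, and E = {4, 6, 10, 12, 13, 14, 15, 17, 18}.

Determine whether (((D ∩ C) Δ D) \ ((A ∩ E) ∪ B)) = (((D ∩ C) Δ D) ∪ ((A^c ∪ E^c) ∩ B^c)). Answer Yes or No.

No

D ∩ C = {4, 9, 10, 15}
(D ∩ C) Δ D = {6, 13, 14, 19}
A ∩ E = {14, 17}
(A ∩ E) ∪ B = {6, 7, 8, 12, 14, 15, 16, 17, 19}
((D ∩ C) Δ D) \ ((A ∩ E) ∪ B) = {13}
A^c = {4, 5, 6, 8, 9, 10, 12, 13, 15, 18, 19}
E^c = {5, 7, 8, 9, 11, 16, 19}
A^c ∪ E^c = {4, 5, 6, 7, 8, 9, 10, 11, 12, 13, 15, 16, 18, 19}
B^c = {4, 5, 9, 10, 11, 13, 18}
(A^c ∪ E^c) ∩ B^c = {4, 5, 9, 10, 11, 13, 18}
((D ∩ C) Δ D) ∪ ((A^c ∪ E^c) ∩ B^c) = {4, 5, 6, 9, 10, 11, 13, 14, 18, 19}
4 ∈ ((D ∩ C) Δ D) ∪ ((A^c ∪ E^c) ∩ B^c) but 4 ∉ ((D ∩ C) Δ D) \ ((A ∩ E) ∪ B), so they differ.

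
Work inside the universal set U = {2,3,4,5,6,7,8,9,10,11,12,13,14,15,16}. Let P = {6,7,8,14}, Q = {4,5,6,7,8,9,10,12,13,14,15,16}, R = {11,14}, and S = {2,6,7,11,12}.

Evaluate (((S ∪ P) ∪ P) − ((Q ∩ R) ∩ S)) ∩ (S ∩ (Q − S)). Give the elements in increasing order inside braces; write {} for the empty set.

S ∪ P = {2,6,7,8,11,12,14}
(S ∪ P) ∪ P = {2,6,7,8,11,12,14}
Q ∩ R = {14}
(Q ∩ R) ∩ S = {}
((S ∪ P) ∪ P) − ((Q ∩ R) ∩ S) = {2,6,7,8,11,12,14}
Q − S = {4,5,8,9,10,13,14,15,16}
S ∩ (Q − S) = {}
(((S ∪ P) ∪ P) − ((Q ∩ R) ∩ S)) ∩ (S ∩ (Q − S)) = {}

{}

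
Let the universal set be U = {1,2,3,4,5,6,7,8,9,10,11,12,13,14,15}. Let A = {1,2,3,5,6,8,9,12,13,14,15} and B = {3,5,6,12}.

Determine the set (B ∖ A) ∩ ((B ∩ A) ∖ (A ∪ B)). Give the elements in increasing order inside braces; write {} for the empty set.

{}

B ∖ A = {}
B ∩ A = {3,5,6,12}
A ∪ B = {1,2,3,5,6,8,9,12,13,14,15}
(B ∩ A) ∖ (A ∪ B) = {}
(B ∖ A) ∩ ((B ∩ A) ∖ (A ∪ B)) = {}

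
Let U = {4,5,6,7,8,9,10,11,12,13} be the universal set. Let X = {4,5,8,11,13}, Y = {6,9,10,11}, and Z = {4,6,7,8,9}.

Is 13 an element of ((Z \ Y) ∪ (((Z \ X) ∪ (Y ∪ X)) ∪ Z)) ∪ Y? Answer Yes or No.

Yes

13 ∉ Z and 13 ∉ Y, so 13 ∉ Z \ Y
13 ∉ Z and 13 ∈ X, so 13 ∉ Z \ X
13 ∉ Y and 13 ∈ X, so 13 ∈ Y ∪ X
13 ∉ (Z \ X) and 13 ∈ (Y ∪ X), so 13 ∈ (Z \ X) ∪ (Y ∪ X)
13 ∈ ((Z \ X) ∪ (Y ∪ X)) and 13 ∉ Z, so 13 ∈ ((Z \ X) ∪ (Y ∪ X)) ∪ Z
13 ∉ (Z \ Y) and 13 ∈ (((Z \ X) ∪ (Y ∪ X)) ∪ Z), so 13 ∈ (Z \ Y) ∪ (((Z \ X) ∪ (Y ∪ X)) ∪ Z)
13 ∈ ((Z \ Y) ∪ (((Z \ X) ∪ (Y ∪ X)) ∪ Z)) and 13 ∉ Y, so 13 ∈ ((Z \ Y) ∪ (((Z \ X) ∪ (Y ∪ X)) ∪ Z)) ∪ Y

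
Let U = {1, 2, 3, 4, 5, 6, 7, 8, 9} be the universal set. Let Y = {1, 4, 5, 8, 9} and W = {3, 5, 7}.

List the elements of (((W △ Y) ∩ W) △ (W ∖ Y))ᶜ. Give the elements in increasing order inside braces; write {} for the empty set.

{1, 2, 3, 4, 5, 6, 7, 8, 9}

W △ Y = {1, 3, 4, 7, 8, 9}
(W △ Y) ∩ W = {3, 7}
W ∖ Y = {3, 7}
((W △ Y) ∩ W) △ (W ∖ Y) = {}
(((W △ Y) ∩ W) △ (W ∖ Y))ᶜ = {1, 2, 3, 4, 5, 6, 7, 8, 9}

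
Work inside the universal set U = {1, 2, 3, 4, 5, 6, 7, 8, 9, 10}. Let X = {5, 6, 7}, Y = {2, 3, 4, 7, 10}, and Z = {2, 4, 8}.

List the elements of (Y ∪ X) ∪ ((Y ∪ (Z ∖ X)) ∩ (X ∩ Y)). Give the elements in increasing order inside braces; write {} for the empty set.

{2, 3, 4, 5, 6, 7, 10}

Y ∪ X = {2, 3, 4, 5, 6, 7, 10}
Z ∖ X = {2, 4, 8}
Y ∪ (Z ∖ X) = {2, 3, 4, 7, 8, 10}
X ∩ Y = {7}
(Y ∪ (Z ∖ X)) ∩ (X ∩ Y) = {7}
(Y ∪ X) ∪ ((Y ∪ (Z ∖ X)) ∩ (X ∩ Y)) = {2, 3, 4, 5, 6, 7, 10}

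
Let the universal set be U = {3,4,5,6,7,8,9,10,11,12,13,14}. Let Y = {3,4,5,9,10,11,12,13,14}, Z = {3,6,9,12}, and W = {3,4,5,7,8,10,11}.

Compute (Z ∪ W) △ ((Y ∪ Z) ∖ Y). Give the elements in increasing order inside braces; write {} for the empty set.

{3,4,5,7,8,9,10,11,12}

Z ∪ W = {3,4,5,6,7,8,9,10,11,12}
Y ∪ Z = {3,4,5,6,9,10,11,12,13,14}
(Y ∪ Z) ∖ Y = {6}
(Z ∪ W) △ ((Y ∪ Z) ∖ Y) = {3,4,5,7,8,9,10,11,12}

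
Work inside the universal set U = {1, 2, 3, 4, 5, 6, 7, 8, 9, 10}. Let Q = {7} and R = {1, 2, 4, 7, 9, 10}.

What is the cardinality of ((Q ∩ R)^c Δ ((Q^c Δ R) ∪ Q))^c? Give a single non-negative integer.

4

Q ∩ R = {7}
(Q ∩ R)^c = {1, 2, 3, 4, 5, 6, 8, 9, 10}
Q^c = {1, 2, 3, 4, 5, 6, 8, 9, 10}
Q^c Δ R = {3, 5, 6, 7, 8}
(Q^c Δ R) ∪ Q = {3, 5, 6, 7, 8}
(Q ∩ R)^c Δ ((Q^c Δ R) ∪ Q) = {1, 2, 4, 7, 9, 10}
((Q ∩ R)^c Δ ((Q^c Δ R) ∪ Q))^c = {3, 5, 6, 8}
|((Q ∩ R)^c Δ ((Q^c Δ R) ∪ Q))^c| = 4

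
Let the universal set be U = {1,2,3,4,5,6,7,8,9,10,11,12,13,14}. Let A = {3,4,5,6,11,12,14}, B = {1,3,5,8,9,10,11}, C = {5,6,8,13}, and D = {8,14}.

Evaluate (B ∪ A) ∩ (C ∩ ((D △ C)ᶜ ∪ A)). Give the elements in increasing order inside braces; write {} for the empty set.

{5,6,8}

B ∪ A = {1,3,4,5,6,8,9,10,11,12,14}
D △ C = {5,6,13,14}
(D △ C)ᶜ = {1,2,3,4,7,8,9,10,11,12}
(D △ C)ᶜ ∪ A = {1,2,3,4,5,6,7,8,9,10,11,12,14}
C ∩ ((D △ C)ᶜ ∪ A) = {5,6,8}
(B ∪ A) ∩ (C ∩ ((D △ C)ᶜ ∪ A)) = {5,6,8}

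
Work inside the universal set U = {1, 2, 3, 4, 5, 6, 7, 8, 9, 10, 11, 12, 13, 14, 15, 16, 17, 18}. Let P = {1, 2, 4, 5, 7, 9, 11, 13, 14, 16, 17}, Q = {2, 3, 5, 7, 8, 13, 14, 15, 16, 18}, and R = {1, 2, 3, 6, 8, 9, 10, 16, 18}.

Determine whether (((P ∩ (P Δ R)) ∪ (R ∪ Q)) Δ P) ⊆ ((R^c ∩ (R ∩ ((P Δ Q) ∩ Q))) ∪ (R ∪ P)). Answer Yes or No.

No

P Δ R = {3, 4, 5, 6, 7, 8, 10, 11, 13, 14, 17, 18}
P ∩ (P Δ R) = {4, 5, 7, 11, 13, 14, 17}
R ∪ Q = {1, 2, 3, 5, 6, 7, 8, 9, 10, 13, 14, 15, 16, 18}
(P ∩ (P Δ R)) ∪ (R ∪ Q) = {1, 2, 3, 4, 5, 6, 7, 8, 9, 10, 11, 13, 14, 15, 16, 17, 18}
((P ∩ (P Δ R)) ∪ (R ∪ Q)) Δ P = {3, 6, 8, 10, 15, 18}
R^c = {4, 5, 7, 11, 12, 13, 14, 15, 17}
P Δ Q = {1, 3, 4, 8, 9, 11, 15, 17, 18}
(P Δ Q) ∩ Q = {3, 8, 15, 18}
R ∩ ((P Δ Q) ∩ Q) = {3, 8, 18}
R^c ∩ (R ∩ ((P Δ Q) ∩ Q)) = {}
R ∪ P = {1, 2, 3, 4, 5, 6, 7, 8, 9, 10, 11, 13, 14, 16, 17, 18}
(R^c ∩ (R ∩ ((P Δ Q) ∩ Q))) ∪ (R ∪ P) = {1, 2, 3, 4, 5, 6, 7, 8, 9, 10, 11, 13, 14, 16, 17, 18}
15 ∈ ((P ∩ (P Δ R)) ∪ (R ∪ Q)) Δ P but 15 ∉ (R^c ∩ (R ∩ ((P Δ Q) ∩ Q))) ∪ (R ∪ P), so the inclusion fails.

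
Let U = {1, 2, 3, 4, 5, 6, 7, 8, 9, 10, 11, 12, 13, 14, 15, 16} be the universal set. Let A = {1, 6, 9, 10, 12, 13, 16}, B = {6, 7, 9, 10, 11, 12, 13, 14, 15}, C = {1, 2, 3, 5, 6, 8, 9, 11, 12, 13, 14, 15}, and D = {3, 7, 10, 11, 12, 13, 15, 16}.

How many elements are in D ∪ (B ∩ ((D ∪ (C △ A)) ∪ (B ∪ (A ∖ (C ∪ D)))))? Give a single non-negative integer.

11

C △ A = {2, 3, 5, 8, 10, 11, 14, 15, 16}
D ∪ (C △ A) = {2, 3, 5, 7, 8, 10, 11, 12, 13, 14, 15, 16}
C ∪ D = {1, 2, 3, 5, 6, 7, 8, 9, 10, 11, 12, 13, 14, 15, 16}
A ∖ (C ∪ D) = {}
B ∪ (A ∖ (C ∪ D)) = {6, 7, 9, 10, 11, 12, 13, 14, 15}
(D ∪ (C △ A)) ∪ (B ∪ (A ∖ (C ∪ D))) = {2, 3, 5, 6, 7, 8, 9, 10, 11, 12, 13, 14, 15, 16}
B ∩ ((D ∪ (C △ A)) ∪ (B ∪ (A ∖ (C ∪ D)))) = {6, 7, 9, 10, 11, 12, 13, 14, 15}
D ∪ (B ∩ ((D ∪ (C △ A)) ∪ (B ∪ (A ∖ (C ∪ D))))) = {3, 6, 7, 9, 10, 11, 12, 13, 14, 15, 16}
|D ∪ (B ∩ ((D ∪ (C △ A)) ∪ (B ∪ (A ∖ (C ∪ D)))))| = 11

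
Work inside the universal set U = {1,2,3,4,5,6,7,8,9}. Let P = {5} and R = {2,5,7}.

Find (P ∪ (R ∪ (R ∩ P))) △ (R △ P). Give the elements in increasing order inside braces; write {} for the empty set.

{5}

R ∩ P = {5}
R ∪ (R ∩ P) = {2,5,7}
P ∪ (R ∪ (R ∩ P)) = {2,5,7}
R △ P = {2,7}
(P ∪ (R ∪ (R ∩ P))) △ (R △ P) = {5}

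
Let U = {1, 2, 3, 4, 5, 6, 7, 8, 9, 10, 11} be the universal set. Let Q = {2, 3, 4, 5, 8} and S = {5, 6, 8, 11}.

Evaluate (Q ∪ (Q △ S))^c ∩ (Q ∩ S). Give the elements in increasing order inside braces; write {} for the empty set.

Q △ S = {2, 3, 4, 6, 11}
Q ∪ (Q △ S) = {2, 3, 4, 5, 6, 8, 11}
(Q ∪ (Q △ S))^c = {1, 7, 9, 10}
Q ∩ S = {5, 8}
(Q ∪ (Q △ S))^c ∩ (Q ∩ S) = {}

{}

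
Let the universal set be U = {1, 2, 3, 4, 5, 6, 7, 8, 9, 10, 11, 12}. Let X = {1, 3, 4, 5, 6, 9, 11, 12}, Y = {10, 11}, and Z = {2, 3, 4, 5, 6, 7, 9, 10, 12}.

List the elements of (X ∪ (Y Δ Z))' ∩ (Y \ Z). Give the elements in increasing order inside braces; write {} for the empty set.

Y Δ Z = {2, 3, 4, 5, 6, 7, 9, 11, 12}
X ∪ (Y Δ Z) = {1, 2, 3, 4, 5, 6, 7, 9, 11, 12}
(X ∪ (Y Δ Z))' = {8, 10}
Y \ Z = {11}
(X ∪ (Y Δ Z))' ∩ (Y \ Z) = {}

{}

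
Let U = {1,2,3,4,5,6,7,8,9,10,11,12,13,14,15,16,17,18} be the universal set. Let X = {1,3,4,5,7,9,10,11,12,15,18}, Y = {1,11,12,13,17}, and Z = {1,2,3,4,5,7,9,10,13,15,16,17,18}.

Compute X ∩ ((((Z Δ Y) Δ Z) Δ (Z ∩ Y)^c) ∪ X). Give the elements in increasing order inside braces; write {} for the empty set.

{1,3,4,5,7,9,10,11,12,15,18}

Z Δ Y = {2,3,4,5,7,9,10,11,12,15,16,18}
(Z Δ Y) Δ Z = {1,11,12,13,17}
Z ∩ Y = {1,13,17}
(Z ∩ Y)^c = {2,3,4,5,6,7,8,9,10,11,12,14,15,16,18}
((Z Δ Y) Δ Z) Δ (Z ∩ Y)^c = {1,2,3,4,5,6,7,8,9,10,13,14,15,16,17,18}
(((Z Δ Y) Δ Z) Δ (Z ∩ Y)^c) ∪ X = {1,2,3,4,5,6,7,8,9,10,11,12,13,14,15,16,17,18}
X ∩ ((((Z Δ Y) Δ Z) Δ (Z ∩ Y)^c) ∪ X) = {1,3,4,5,7,9,10,11,12,15,18}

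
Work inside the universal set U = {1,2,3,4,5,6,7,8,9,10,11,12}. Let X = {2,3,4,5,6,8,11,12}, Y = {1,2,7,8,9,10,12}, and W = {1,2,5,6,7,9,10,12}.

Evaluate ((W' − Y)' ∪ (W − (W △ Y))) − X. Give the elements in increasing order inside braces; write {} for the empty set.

W' = {3,4,8,11}
W' − Y = {3,4,11}
(W' − Y)' = {1,2,5,6,7,8,9,10,12}
W △ Y = {5,6,8}
W − (W △ Y) = {1,2,7,9,10,12}
(W' − Y)' ∪ (W − (W △ Y)) = {1,2,5,6,7,8,9,10,12}
((W' − Y)' ∪ (W − (W △ Y))) − X = {1,7,9,10}

{1,7,9,10}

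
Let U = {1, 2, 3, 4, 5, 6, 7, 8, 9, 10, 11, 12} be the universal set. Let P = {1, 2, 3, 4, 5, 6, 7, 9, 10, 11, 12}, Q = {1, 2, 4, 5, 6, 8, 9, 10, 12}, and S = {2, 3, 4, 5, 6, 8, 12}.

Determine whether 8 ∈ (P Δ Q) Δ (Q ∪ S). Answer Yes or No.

8 ∉ P and 8 ∈ Q, so 8 ∈ P Δ Q
8 ∈ Q and 8 ∈ S, so 8 ∈ Q ∪ S
8 ∈ (P Δ Q) and 8 ∈ (Q ∪ S), so 8 ∉ (P Δ Q) Δ (Q ∪ S)

No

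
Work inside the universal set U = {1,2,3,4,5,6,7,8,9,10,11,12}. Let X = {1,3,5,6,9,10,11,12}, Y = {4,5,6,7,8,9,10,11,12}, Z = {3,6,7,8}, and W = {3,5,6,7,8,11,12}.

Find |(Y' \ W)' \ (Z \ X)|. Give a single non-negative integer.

Y' = {1,2,3}
Y' \ W = {1,2}
(Y' \ W)' = {3,4,5,6,7,8,9,10,11,12}
Z \ X = {7,8}
(Y' \ W)' \ (Z \ X) = {3,4,5,6,9,10,11,12}
|(Y' \ W)' \ (Z \ X)| = 8

8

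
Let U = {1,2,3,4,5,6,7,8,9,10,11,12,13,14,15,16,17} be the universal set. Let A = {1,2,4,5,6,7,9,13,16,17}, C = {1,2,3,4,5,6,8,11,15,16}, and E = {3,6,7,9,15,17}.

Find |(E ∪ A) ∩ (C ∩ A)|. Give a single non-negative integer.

E ∪ A = {1,2,3,4,5,6,7,9,13,15,16,17}
C ∩ A = {1,2,4,5,6,16}
(E ∪ A) ∩ (C ∩ A) = {1,2,4,5,6,16}
|(E ∪ A) ∩ (C ∩ A)| = 6

6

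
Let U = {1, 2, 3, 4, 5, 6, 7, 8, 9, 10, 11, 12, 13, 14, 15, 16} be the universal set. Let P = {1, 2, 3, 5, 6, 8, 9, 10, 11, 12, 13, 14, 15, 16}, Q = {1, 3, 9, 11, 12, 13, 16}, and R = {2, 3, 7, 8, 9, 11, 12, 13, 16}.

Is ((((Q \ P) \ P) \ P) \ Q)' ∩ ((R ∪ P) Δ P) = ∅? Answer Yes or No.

No

Q \ P = {}
(Q \ P) \ P = {}
((Q \ P) \ P) \ P = {}
(((Q \ P) \ P) \ P) \ Q = {}
((((Q \ P) \ P) \ P) \ Q)' = {1, 2, 3, 4, 5, 6, 7, 8, 9, 10, 11, 12, 13, 14, 15, 16}
R ∪ P = {1, 2, 3, 5, 6, 7, 8, 9, 10, 11, 12, 13, 14, 15, 16}
(R ∪ P) Δ P = {7}
7 lies in both, so they are not disjoint.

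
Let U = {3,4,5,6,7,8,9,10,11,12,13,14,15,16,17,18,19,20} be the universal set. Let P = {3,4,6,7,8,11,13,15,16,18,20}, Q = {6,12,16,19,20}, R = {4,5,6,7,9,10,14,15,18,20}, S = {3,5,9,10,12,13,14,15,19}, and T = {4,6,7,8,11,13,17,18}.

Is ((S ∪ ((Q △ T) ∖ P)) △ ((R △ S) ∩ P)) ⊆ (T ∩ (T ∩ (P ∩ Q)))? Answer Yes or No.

No

Q △ T = {4,7,8,11,12,13,16,17,18,19,20}
(Q △ T) ∖ P = {12,17,19}
S ∪ ((Q △ T) ∖ P) = {3,5,9,10,12,13,14,15,17,19}
R △ S = {3,4,6,7,12,13,18,19,20}
(R △ S) ∩ P = {3,4,6,7,13,18,20}
(S ∪ ((Q △ T) ∖ P)) △ ((R △ S) ∩ P) = {4,5,6,7,9,10,12,14,15,17,18,19,20}
P ∩ Q = {6,16,20}
T ∩ (P ∩ Q) = {6}
T ∩ (T ∩ (P ∩ Q)) = {6}
4 ∈ (S ∪ ((Q △ T) ∖ P)) △ ((R △ S) ∩ P) but 4 ∉ T ∩ (T ∩ (P ∩ Q)), so the inclusion fails.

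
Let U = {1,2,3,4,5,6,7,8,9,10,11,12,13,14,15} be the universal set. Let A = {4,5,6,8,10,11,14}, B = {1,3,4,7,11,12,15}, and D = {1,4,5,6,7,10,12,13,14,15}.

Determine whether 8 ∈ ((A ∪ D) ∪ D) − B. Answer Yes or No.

Yes

8 ∈ A and 8 ∉ D, so 8 ∈ A ∪ D
8 ∈ (A ∪ D) and 8 ∉ D, so 8 ∈ (A ∪ D) ∪ D
8 ∈ ((A ∪ D) ∪ D) and 8 ∉ B, so 8 ∈ ((A ∪ D) ∪ D) − B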